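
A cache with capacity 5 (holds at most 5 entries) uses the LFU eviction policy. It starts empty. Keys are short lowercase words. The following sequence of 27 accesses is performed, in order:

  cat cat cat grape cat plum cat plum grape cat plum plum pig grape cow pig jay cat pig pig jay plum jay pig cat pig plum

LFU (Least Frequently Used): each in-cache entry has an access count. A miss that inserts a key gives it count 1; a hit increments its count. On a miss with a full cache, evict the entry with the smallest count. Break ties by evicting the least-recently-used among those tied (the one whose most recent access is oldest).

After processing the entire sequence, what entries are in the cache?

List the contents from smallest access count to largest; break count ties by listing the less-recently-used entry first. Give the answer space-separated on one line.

Answer: grape jay pig plum cat

Derivation:
LFU simulation (capacity=5):
  1. access cat: MISS. Cache: [cat(c=1)]
  2. access cat: HIT, count now 2. Cache: [cat(c=2)]
  3. access cat: HIT, count now 3. Cache: [cat(c=3)]
  4. access grape: MISS. Cache: [grape(c=1) cat(c=3)]
  5. access cat: HIT, count now 4. Cache: [grape(c=1) cat(c=4)]
  6. access plum: MISS. Cache: [grape(c=1) plum(c=1) cat(c=4)]
  7. access cat: HIT, count now 5. Cache: [grape(c=1) plum(c=1) cat(c=5)]
  8. access plum: HIT, count now 2. Cache: [grape(c=1) plum(c=2) cat(c=5)]
  9. access grape: HIT, count now 2. Cache: [plum(c=2) grape(c=2) cat(c=5)]
  10. access cat: HIT, count now 6. Cache: [plum(c=2) grape(c=2) cat(c=6)]
  11. access plum: HIT, count now 3. Cache: [grape(c=2) plum(c=3) cat(c=6)]
  12. access plum: HIT, count now 4. Cache: [grape(c=2) plum(c=4) cat(c=6)]
  13. access pig: MISS. Cache: [pig(c=1) grape(c=2) plum(c=4) cat(c=6)]
  14. access grape: HIT, count now 3. Cache: [pig(c=1) grape(c=3) plum(c=4) cat(c=6)]
  15. access cow: MISS. Cache: [pig(c=1) cow(c=1) grape(c=3) plum(c=4) cat(c=6)]
  16. access pig: HIT, count now 2. Cache: [cow(c=1) pig(c=2) grape(c=3) plum(c=4) cat(c=6)]
  17. access jay: MISS, evict cow(c=1). Cache: [jay(c=1) pig(c=2) grape(c=3) plum(c=4) cat(c=6)]
  18. access cat: HIT, count now 7. Cache: [jay(c=1) pig(c=2) grape(c=3) plum(c=4) cat(c=7)]
  19. access pig: HIT, count now 3. Cache: [jay(c=1) grape(c=3) pig(c=3) plum(c=4) cat(c=7)]
  20. access pig: HIT, count now 4. Cache: [jay(c=1) grape(c=3) plum(c=4) pig(c=4) cat(c=7)]
  21. access jay: HIT, count now 2. Cache: [jay(c=2) grape(c=3) plum(c=4) pig(c=4) cat(c=7)]
  22. access plum: HIT, count now 5. Cache: [jay(c=2) grape(c=3) pig(c=4) plum(c=5) cat(c=7)]
  23. access jay: HIT, count now 3. Cache: [grape(c=3) jay(c=3) pig(c=4) plum(c=5) cat(c=7)]
  24. access pig: HIT, count now 5. Cache: [grape(c=3) jay(c=3) plum(c=5) pig(c=5) cat(c=7)]
  25. access cat: HIT, count now 8. Cache: [grape(c=3) jay(c=3) plum(c=5) pig(c=5) cat(c=8)]
  26. access pig: HIT, count now 6. Cache: [grape(c=3) jay(c=3) plum(c=5) pig(c=6) cat(c=8)]
  27. access plum: HIT, count now 6. Cache: [grape(c=3) jay(c=3) pig(c=6) plum(c=6) cat(c=8)]
Total: 21 hits, 6 misses, 1 evictions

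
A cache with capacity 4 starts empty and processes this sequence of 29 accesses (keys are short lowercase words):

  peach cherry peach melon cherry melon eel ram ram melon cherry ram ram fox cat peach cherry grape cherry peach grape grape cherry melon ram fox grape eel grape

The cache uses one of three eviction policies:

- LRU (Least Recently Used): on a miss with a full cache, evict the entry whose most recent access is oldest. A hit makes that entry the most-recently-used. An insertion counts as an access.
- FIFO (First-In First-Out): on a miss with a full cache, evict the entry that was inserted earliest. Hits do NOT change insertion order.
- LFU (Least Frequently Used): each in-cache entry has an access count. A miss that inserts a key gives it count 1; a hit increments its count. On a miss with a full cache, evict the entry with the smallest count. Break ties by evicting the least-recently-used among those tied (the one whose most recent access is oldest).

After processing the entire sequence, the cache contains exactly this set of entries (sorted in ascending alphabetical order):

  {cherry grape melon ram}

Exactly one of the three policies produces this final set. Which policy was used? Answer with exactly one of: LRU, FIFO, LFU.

Simulating under each policy and comparing final sets:
  LRU: final set = {eel fox grape ram} -> differs
  FIFO: final set = {eel fox grape ram} -> differs
  LFU: final set = {cherry grape melon ram} -> MATCHES target
Only LFU produces the target set.

Answer: LFU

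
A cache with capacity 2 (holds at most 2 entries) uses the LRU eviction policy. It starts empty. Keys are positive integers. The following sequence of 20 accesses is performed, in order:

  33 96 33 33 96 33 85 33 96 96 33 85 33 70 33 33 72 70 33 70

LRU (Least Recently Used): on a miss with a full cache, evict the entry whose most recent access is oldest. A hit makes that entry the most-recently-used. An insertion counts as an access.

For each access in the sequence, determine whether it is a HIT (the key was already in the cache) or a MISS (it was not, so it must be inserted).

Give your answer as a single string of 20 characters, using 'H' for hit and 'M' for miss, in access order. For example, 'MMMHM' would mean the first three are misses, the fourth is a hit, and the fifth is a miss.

LRU simulation (capacity=2):
  1. access 33: MISS. Cache (LRU->MRU): [33]
  2. access 96: MISS. Cache (LRU->MRU): [33 96]
  3. access 33: HIT. Cache (LRU->MRU): [96 33]
  4. access 33: HIT. Cache (LRU->MRU): [96 33]
  5. access 96: HIT. Cache (LRU->MRU): [33 96]
  6. access 33: HIT. Cache (LRU->MRU): [96 33]
  7. access 85: MISS, evict 96. Cache (LRU->MRU): [33 85]
  8. access 33: HIT. Cache (LRU->MRU): [85 33]
  9. access 96: MISS, evict 85. Cache (LRU->MRU): [33 96]
  10. access 96: HIT. Cache (LRU->MRU): [33 96]
  11. access 33: HIT. Cache (LRU->MRU): [96 33]
  12. access 85: MISS, evict 96. Cache (LRU->MRU): [33 85]
  13. access 33: HIT. Cache (LRU->MRU): [85 33]
  14. access 70: MISS, evict 85. Cache (LRU->MRU): [33 70]
  15. access 33: HIT. Cache (LRU->MRU): [70 33]
  16. access 33: HIT. Cache (LRU->MRU): [70 33]
  17. access 72: MISS, evict 70. Cache (LRU->MRU): [33 72]
  18. access 70: MISS, evict 33. Cache (LRU->MRU): [72 70]
  19. access 33: MISS, evict 72. Cache (LRU->MRU): [70 33]
  20. access 70: HIT. Cache (LRU->MRU): [33 70]
Total: 11 hits, 9 misses, 7 evictions

Answer: MMHHHHMHMHHMHMHHMMMH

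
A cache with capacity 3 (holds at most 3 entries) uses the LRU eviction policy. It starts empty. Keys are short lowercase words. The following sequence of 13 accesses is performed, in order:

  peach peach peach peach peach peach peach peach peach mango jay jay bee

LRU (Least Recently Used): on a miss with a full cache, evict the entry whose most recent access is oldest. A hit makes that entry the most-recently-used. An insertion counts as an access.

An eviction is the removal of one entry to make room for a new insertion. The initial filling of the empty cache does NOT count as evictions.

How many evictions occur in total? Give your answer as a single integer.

LRU simulation (capacity=3):
  1. access peach: MISS. Cache (LRU->MRU): [peach]
  2. access peach: HIT. Cache (LRU->MRU): [peach]
  3. access peach: HIT. Cache (LRU->MRU): [peach]
  4. access peach: HIT. Cache (LRU->MRU): [peach]
  5. access peach: HIT. Cache (LRU->MRU): [peach]
  6. access peach: HIT. Cache (LRU->MRU): [peach]
  7. access peach: HIT. Cache (LRU->MRU): [peach]
  8. access peach: HIT. Cache (LRU->MRU): [peach]
  9. access peach: HIT. Cache (LRU->MRU): [peach]
  10. access mango: MISS. Cache (LRU->MRU): [peach mango]
  11. access jay: MISS. Cache (LRU->MRU): [peach mango jay]
  12. access jay: HIT. Cache (LRU->MRU): [peach mango jay]
  13. access bee: MISS, evict peach. Cache (LRU->MRU): [mango jay bee]
Total: 9 hits, 4 misses, 1 evictions

Answer: 1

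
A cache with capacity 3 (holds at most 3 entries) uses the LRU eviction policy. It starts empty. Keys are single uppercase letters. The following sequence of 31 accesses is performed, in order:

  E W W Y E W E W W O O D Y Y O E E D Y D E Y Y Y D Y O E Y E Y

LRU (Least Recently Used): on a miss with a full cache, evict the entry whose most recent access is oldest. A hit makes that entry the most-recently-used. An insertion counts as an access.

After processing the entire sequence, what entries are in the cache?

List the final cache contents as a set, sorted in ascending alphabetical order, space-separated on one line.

LRU simulation (capacity=3):
  1. access E: MISS. Cache (LRU->MRU): [E]
  2. access W: MISS. Cache (LRU->MRU): [E W]
  3. access W: HIT. Cache (LRU->MRU): [E W]
  4. access Y: MISS. Cache (LRU->MRU): [E W Y]
  5. access E: HIT. Cache (LRU->MRU): [W Y E]
  6. access W: HIT. Cache (LRU->MRU): [Y E W]
  7. access E: HIT. Cache (LRU->MRU): [Y W E]
  8. access W: HIT. Cache (LRU->MRU): [Y E W]
  9. access W: HIT. Cache (LRU->MRU): [Y E W]
  10. access O: MISS, evict Y. Cache (LRU->MRU): [E W O]
  11. access O: HIT. Cache (LRU->MRU): [E W O]
  12. access D: MISS, evict E. Cache (LRU->MRU): [W O D]
  13. access Y: MISS, evict W. Cache (LRU->MRU): [O D Y]
  14. access Y: HIT. Cache (LRU->MRU): [O D Y]
  15. access O: HIT. Cache (LRU->MRU): [D Y O]
  16. access E: MISS, evict D. Cache (LRU->MRU): [Y O E]
  17. access E: HIT. Cache (LRU->MRU): [Y O E]
  18. access D: MISS, evict Y. Cache (LRU->MRU): [O E D]
  19. access Y: MISS, evict O. Cache (LRU->MRU): [E D Y]
  20. access D: HIT. Cache (LRU->MRU): [E Y D]
  21. access E: HIT. Cache (LRU->MRU): [Y D E]
  22. access Y: HIT. Cache (LRU->MRU): [D E Y]
  23. access Y: HIT. Cache (LRU->MRU): [D E Y]
  24. access Y: HIT. Cache (LRU->MRU): [D E Y]
  25. access D: HIT. Cache (LRU->MRU): [E Y D]
  26. access Y: HIT. Cache (LRU->MRU): [E D Y]
  27. access O: MISS, evict E. Cache (LRU->MRU): [D Y O]
  28. access E: MISS, evict D. Cache (LRU->MRU): [Y O E]
  29. access Y: HIT. Cache (LRU->MRU): [O E Y]
  30. access E: HIT. Cache (LRU->MRU): [O Y E]
  31. access Y: HIT. Cache (LRU->MRU): [O E Y]
Total: 20 hits, 11 misses, 8 evictions

Answer: E O Y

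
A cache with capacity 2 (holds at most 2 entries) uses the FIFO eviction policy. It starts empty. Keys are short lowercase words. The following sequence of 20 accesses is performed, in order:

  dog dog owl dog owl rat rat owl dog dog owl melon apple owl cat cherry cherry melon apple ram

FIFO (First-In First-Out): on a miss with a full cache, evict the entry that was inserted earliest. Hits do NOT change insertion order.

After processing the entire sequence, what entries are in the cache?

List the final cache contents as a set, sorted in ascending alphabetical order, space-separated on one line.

Answer: apple ram

Derivation:
FIFO simulation (capacity=2):
  1. access dog: MISS. Cache (old->new): [dog]
  2. access dog: HIT. Cache (old->new): [dog]
  3. access owl: MISS. Cache (old->new): [dog owl]
  4. access dog: HIT. Cache (old->new): [dog owl]
  5. access owl: HIT. Cache (old->new): [dog owl]
  6. access rat: MISS, evict dog. Cache (old->new): [owl rat]
  7. access rat: HIT. Cache (old->new): [owl rat]
  8. access owl: HIT. Cache (old->new): [owl rat]
  9. access dog: MISS, evict owl. Cache (old->new): [rat dog]
  10. access dog: HIT. Cache (old->new): [rat dog]
  11. access owl: MISS, evict rat. Cache (old->new): [dog owl]
  12. access melon: MISS, evict dog. Cache (old->new): [owl melon]
  13. access apple: MISS, evict owl. Cache (old->new): [melon apple]
  14. access owl: MISS, evict melon. Cache (old->new): [apple owl]
  15. access cat: MISS, evict apple. Cache (old->new): [owl cat]
  16. access cherry: MISS, evict owl. Cache (old->new): [cat cherry]
  17. access cherry: HIT. Cache (old->new): [cat cherry]
  18. access melon: MISS, evict cat. Cache (old->new): [cherry melon]
  19. access apple: MISS, evict cherry. Cache (old->new): [melon apple]
  20. access ram: MISS, evict melon. Cache (old->new): [apple ram]
Total: 7 hits, 13 misses, 11 evictions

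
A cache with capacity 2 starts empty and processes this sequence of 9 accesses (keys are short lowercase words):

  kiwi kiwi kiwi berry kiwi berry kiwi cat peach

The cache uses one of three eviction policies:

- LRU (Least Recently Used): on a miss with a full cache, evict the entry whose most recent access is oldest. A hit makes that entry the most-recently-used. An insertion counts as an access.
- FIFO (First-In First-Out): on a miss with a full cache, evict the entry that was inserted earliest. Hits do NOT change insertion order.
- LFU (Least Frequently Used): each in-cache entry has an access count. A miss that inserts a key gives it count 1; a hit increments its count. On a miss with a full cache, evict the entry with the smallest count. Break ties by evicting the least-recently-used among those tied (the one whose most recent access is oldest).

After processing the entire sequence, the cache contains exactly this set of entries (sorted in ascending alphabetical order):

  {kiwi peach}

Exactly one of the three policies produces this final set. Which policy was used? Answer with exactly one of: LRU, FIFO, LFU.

Answer: LFU

Derivation:
Simulating under each policy and comparing final sets:
  LRU: final set = {cat peach} -> differs
  FIFO: final set = {cat peach} -> differs
  LFU: final set = {kiwi peach} -> MATCHES target
Only LFU produces the target set.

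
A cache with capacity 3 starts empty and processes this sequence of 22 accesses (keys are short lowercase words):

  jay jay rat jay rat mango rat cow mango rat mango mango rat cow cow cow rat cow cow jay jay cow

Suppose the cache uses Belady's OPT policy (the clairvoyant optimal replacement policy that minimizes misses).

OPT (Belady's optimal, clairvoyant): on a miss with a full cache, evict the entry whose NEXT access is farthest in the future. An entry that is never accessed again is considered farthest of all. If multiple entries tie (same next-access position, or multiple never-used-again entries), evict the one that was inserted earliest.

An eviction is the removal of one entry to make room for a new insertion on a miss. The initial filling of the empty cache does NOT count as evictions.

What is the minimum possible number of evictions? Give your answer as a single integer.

OPT (Belady) simulation (capacity=3):
  1. access jay: MISS. Cache: [jay]
  2. access jay: HIT. Next use of jay: step 4. Cache: [jay]
  3. access rat: MISS. Cache: [jay rat]
  4. access jay: HIT. Next use of jay: step 20. Cache: [jay rat]
  5. access rat: HIT. Next use of rat: step 7. Cache: [jay rat]
  6. access mango: MISS. Cache: [jay rat mango]
  7. access rat: HIT. Next use of rat: step 10. Cache: [jay rat mango]
  8. access cow: MISS, evict jay (next use: step 20). Cache: [rat mango cow]
  9. access mango: HIT. Next use of mango: step 11. Cache: [rat mango cow]
  10. access rat: HIT. Next use of rat: step 13. Cache: [rat mango cow]
  11. access mango: HIT. Next use of mango: step 12. Cache: [rat mango cow]
  12. access mango: HIT. Next use of mango: never. Cache: [rat mango cow]
  13. access rat: HIT. Next use of rat: step 17. Cache: [rat mango cow]
  14. access cow: HIT. Next use of cow: step 15. Cache: [rat mango cow]
  15. access cow: HIT. Next use of cow: step 16. Cache: [rat mango cow]
  16. access cow: HIT. Next use of cow: step 18. Cache: [rat mango cow]
  17. access rat: HIT. Next use of rat: never. Cache: [rat mango cow]
  18. access cow: HIT. Next use of cow: step 19. Cache: [rat mango cow]
  19. access cow: HIT. Next use of cow: step 22. Cache: [rat mango cow]
  20. access jay: MISS, evict rat (next use: never). Cache: [mango cow jay]
  21. access jay: HIT. Next use of jay: never. Cache: [mango cow jay]
  22. access cow: HIT. Next use of cow: never. Cache: [mango cow jay]
Total: 17 hits, 5 misses, 2 evictions

Answer: 2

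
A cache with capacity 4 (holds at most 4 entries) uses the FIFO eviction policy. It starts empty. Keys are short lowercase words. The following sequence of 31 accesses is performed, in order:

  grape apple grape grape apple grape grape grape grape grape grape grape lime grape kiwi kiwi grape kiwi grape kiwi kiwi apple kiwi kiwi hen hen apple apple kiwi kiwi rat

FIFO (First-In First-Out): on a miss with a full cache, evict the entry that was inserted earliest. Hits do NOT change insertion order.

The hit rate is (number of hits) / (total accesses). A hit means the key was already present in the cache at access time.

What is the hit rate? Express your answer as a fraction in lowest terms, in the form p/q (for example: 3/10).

Answer: 25/31

Derivation:
FIFO simulation (capacity=4):
  1. access grape: MISS. Cache (old->new): [grape]
  2. access apple: MISS. Cache (old->new): [grape apple]
  3. access grape: HIT. Cache (old->new): [grape apple]
  4. access grape: HIT. Cache (old->new): [grape apple]
  5. access apple: HIT. Cache (old->new): [grape apple]
  6. access grape: HIT. Cache (old->new): [grape apple]
  7. access grape: HIT. Cache (old->new): [grape apple]
  8. access grape: HIT. Cache (old->new): [grape apple]
  9. access grape: HIT. Cache (old->new): [grape apple]
  10. access grape: HIT. Cache (old->new): [grape apple]
  11. access grape: HIT. Cache (old->new): [grape apple]
  12. access grape: HIT. Cache (old->new): [grape apple]
  13. access lime: MISS. Cache (old->new): [grape apple lime]
  14. access grape: HIT. Cache (old->new): [grape apple lime]
  15. access kiwi: MISS. Cache (old->new): [grape apple lime kiwi]
  16. access kiwi: HIT. Cache (old->new): [grape apple lime kiwi]
  17. access grape: HIT. Cache (old->new): [grape apple lime kiwi]
  18. access kiwi: HIT. Cache (old->new): [grape apple lime kiwi]
  19. access grape: HIT. Cache (old->new): [grape apple lime kiwi]
  20. access kiwi: HIT. Cache (old->new): [grape apple lime kiwi]
  21. access kiwi: HIT. Cache (old->new): [grape apple lime kiwi]
  22. access apple: HIT. Cache (old->new): [grape apple lime kiwi]
  23. access kiwi: HIT. Cache (old->new): [grape apple lime kiwi]
  24. access kiwi: HIT. Cache (old->new): [grape apple lime kiwi]
  25. access hen: MISS, evict grape. Cache (old->new): [apple lime kiwi hen]
  26. access hen: HIT. Cache (old->new): [apple lime kiwi hen]
  27. access apple: HIT. Cache (old->new): [apple lime kiwi hen]
  28. access apple: HIT. Cache (old->new): [apple lime kiwi hen]
  29. access kiwi: HIT. Cache (old->new): [apple lime kiwi hen]
  30. access kiwi: HIT. Cache (old->new): [apple lime kiwi hen]
  31. access rat: MISS, evict apple. Cache (old->new): [lime kiwi hen rat]
Total: 25 hits, 6 misses, 2 evictions

Hit rate = 25/31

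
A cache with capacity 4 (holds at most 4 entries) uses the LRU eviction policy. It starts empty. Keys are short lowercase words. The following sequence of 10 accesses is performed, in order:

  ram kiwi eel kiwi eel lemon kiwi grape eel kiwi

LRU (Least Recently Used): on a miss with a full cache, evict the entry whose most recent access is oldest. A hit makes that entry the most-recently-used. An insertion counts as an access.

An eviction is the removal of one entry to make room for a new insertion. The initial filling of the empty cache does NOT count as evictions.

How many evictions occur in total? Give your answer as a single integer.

Answer: 1

Derivation:
LRU simulation (capacity=4):
  1. access ram: MISS. Cache (LRU->MRU): [ram]
  2. access kiwi: MISS. Cache (LRU->MRU): [ram kiwi]
  3. access eel: MISS. Cache (LRU->MRU): [ram kiwi eel]
  4. access kiwi: HIT. Cache (LRU->MRU): [ram eel kiwi]
  5. access eel: HIT. Cache (LRU->MRU): [ram kiwi eel]
  6. access lemon: MISS. Cache (LRU->MRU): [ram kiwi eel lemon]
  7. access kiwi: HIT. Cache (LRU->MRU): [ram eel lemon kiwi]
  8. access grape: MISS, evict ram. Cache (LRU->MRU): [eel lemon kiwi grape]
  9. access eel: HIT. Cache (LRU->MRU): [lemon kiwi grape eel]
  10. access kiwi: HIT. Cache (LRU->MRU): [lemon grape eel kiwi]
Total: 5 hits, 5 misses, 1 evictions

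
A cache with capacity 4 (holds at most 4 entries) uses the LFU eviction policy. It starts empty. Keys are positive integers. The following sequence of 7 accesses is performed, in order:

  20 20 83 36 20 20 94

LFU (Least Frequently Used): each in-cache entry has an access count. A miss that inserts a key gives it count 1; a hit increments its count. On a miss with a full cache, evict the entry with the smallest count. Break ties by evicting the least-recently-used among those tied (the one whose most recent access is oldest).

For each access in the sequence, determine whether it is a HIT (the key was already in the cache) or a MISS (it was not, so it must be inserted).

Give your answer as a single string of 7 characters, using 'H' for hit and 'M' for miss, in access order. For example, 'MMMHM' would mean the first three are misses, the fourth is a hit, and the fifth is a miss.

Answer: MHMMHHM

Derivation:
LFU simulation (capacity=4):
  1. access 20: MISS. Cache: [20(c=1)]
  2. access 20: HIT, count now 2. Cache: [20(c=2)]
  3. access 83: MISS. Cache: [83(c=1) 20(c=2)]
  4. access 36: MISS. Cache: [83(c=1) 36(c=1) 20(c=2)]
  5. access 20: HIT, count now 3. Cache: [83(c=1) 36(c=1) 20(c=3)]
  6. access 20: HIT, count now 4. Cache: [83(c=1) 36(c=1) 20(c=4)]
  7. access 94: MISS. Cache: [83(c=1) 36(c=1) 94(c=1) 20(c=4)]
Total: 3 hits, 4 misses, 0 evictions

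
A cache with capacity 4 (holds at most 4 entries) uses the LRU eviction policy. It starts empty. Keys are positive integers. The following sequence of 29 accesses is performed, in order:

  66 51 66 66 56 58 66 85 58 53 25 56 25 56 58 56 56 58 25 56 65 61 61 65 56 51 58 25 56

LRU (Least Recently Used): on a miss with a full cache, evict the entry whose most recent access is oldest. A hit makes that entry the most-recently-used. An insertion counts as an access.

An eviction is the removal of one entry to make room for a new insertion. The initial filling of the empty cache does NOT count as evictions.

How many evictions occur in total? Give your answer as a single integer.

LRU simulation (capacity=4):
  1. access 66: MISS. Cache (LRU->MRU): [66]
  2. access 51: MISS. Cache (LRU->MRU): [66 51]
  3. access 66: HIT. Cache (LRU->MRU): [51 66]
  4. access 66: HIT. Cache (LRU->MRU): [51 66]
  5. access 56: MISS. Cache (LRU->MRU): [51 66 56]
  6. access 58: MISS. Cache (LRU->MRU): [51 66 56 58]
  7. access 66: HIT. Cache (LRU->MRU): [51 56 58 66]
  8. access 85: MISS, evict 51. Cache (LRU->MRU): [56 58 66 85]
  9. access 58: HIT. Cache (LRU->MRU): [56 66 85 58]
  10. access 53: MISS, evict 56. Cache (LRU->MRU): [66 85 58 53]
  11. access 25: MISS, evict 66. Cache (LRU->MRU): [85 58 53 25]
  12. access 56: MISS, evict 85. Cache (LRU->MRU): [58 53 25 56]
  13. access 25: HIT. Cache (LRU->MRU): [58 53 56 25]
  14. access 56: HIT. Cache (LRU->MRU): [58 53 25 56]
  15. access 58: HIT. Cache (LRU->MRU): [53 25 56 58]
  16. access 56: HIT. Cache (LRU->MRU): [53 25 58 56]
  17. access 56: HIT. Cache (LRU->MRU): [53 25 58 56]
  18. access 58: HIT. Cache (LRU->MRU): [53 25 56 58]
  19. access 25: HIT. Cache (LRU->MRU): [53 56 58 25]
  20. access 56: HIT. Cache (LRU->MRU): [53 58 25 56]
  21. access 65: MISS, evict 53. Cache (LRU->MRU): [58 25 56 65]
  22. access 61: MISS, evict 58. Cache (LRU->MRU): [25 56 65 61]
  23. access 61: HIT. Cache (LRU->MRU): [25 56 65 61]
  24. access 65: HIT. Cache (LRU->MRU): [25 56 61 65]
  25. access 56: HIT. Cache (LRU->MRU): [25 61 65 56]
  26. access 51: MISS, evict 25. Cache (LRU->MRU): [61 65 56 51]
  27. access 58: MISS, evict 61. Cache (LRU->MRU): [65 56 51 58]
  28. access 25: MISS, evict 65. Cache (LRU->MRU): [56 51 58 25]
  29. access 56: HIT. Cache (LRU->MRU): [51 58 25 56]
Total: 16 hits, 13 misses, 9 evictions

Answer: 9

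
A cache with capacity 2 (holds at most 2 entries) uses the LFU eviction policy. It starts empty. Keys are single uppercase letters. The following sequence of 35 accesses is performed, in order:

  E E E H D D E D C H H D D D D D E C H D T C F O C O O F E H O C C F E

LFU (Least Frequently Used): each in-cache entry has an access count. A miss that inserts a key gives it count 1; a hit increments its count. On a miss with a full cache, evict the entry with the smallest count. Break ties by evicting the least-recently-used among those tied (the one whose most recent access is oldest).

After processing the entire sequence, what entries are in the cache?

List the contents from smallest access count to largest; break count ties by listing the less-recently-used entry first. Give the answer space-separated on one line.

LFU simulation (capacity=2):
  1. access E: MISS. Cache: [E(c=1)]
  2. access E: HIT, count now 2. Cache: [E(c=2)]
  3. access E: HIT, count now 3. Cache: [E(c=3)]
  4. access H: MISS. Cache: [H(c=1) E(c=3)]
  5. access D: MISS, evict H(c=1). Cache: [D(c=1) E(c=3)]
  6. access D: HIT, count now 2. Cache: [D(c=2) E(c=3)]
  7. access E: HIT, count now 4. Cache: [D(c=2) E(c=4)]
  8. access D: HIT, count now 3. Cache: [D(c=3) E(c=4)]
  9. access C: MISS, evict D(c=3). Cache: [C(c=1) E(c=4)]
  10. access H: MISS, evict C(c=1). Cache: [H(c=1) E(c=4)]
  11. access H: HIT, count now 2. Cache: [H(c=2) E(c=4)]
  12. access D: MISS, evict H(c=2). Cache: [D(c=1) E(c=4)]
  13. access D: HIT, count now 2. Cache: [D(c=2) E(c=4)]
  14. access D: HIT, count now 3. Cache: [D(c=3) E(c=4)]
  15. access D: HIT, count now 4. Cache: [E(c=4) D(c=4)]
  16. access D: HIT, count now 5. Cache: [E(c=4) D(c=5)]
  17. access E: HIT, count now 5. Cache: [D(c=5) E(c=5)]
  18. access C: MISS, evict D(c=5). Cache: [C(c=1) E(c=5)]
  19. access H: MISS, evict C(c=1). Cache: [H(c=1) E(c=5)]
  20. access D: MISS, evict H(c=1). Cache: [D(c=1) E(c=5)]
  21. access T: MISS, evict D(c=1). Cache: [T(c=1) E(c=5)]
  22. access C: MISS, evict T(c=1). Cache: [C(c=1) E(c=5)]
  23. access F: MISS, evict C(c=1). Cache: [F(c=1) E(c=5)]
  24. access O: MISS, evict F(c=1). Cache: [O(c=1) E(c=5)]
  25. access C: MISS, evict O(c=1). Cache: [C(c=1) E(c=5)]
  26. access O: MISS, evict C(c=1). Cache: [O(c=1) E(c=5)]
  27. access O: HIT, count now 2. Cache: [O(c=2) E(c=5)]
  28. access F: MISS, evict O(c=2). Cache: [F(c=1) E(c=5)]
  29. access E: HIT, count now 6. Cache: [F(c=1) E(c=6)]
  30. access H: MISS, evict F(c=1). Cache: [H(c=1) E(c=6)]
  31. access O: MISS, evict H(c=1). Cache: [O(c=1) E(c=6)]
  32. access C: MISS, evict O(c=1). Cache: [C(c=1) E(c=6)]
  33. access C: HIT, count now 2. Cache: [C(c=2) E(c=6)]
  34. access F: MISS, evict C(c=2). Cache: [F(c=1) E(c=6)]
  35. access E: HIT, count now 7. Cache: [F(c=1) E(c=7)]
Total: 15 hits, 20 misses, 18 evictions

Answer: F E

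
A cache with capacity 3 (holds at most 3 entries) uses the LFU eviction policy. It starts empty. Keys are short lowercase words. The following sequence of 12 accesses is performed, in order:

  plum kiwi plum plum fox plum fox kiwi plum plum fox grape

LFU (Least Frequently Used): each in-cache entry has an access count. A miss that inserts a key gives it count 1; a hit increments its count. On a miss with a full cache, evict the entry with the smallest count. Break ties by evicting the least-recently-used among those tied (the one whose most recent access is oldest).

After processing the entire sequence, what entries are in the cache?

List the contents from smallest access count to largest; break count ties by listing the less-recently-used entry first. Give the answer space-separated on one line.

LFU simulation (capacity=3):
  1. access plum: MISS. Cache: [plum(c=1)]
  2. access kiwi: MISS. Cache: [plum(c=1) kiwi(c=1)]
  3. access plum: HIT, count now 2. Cache: [kiwi(c=1) plum(c=2)]
  4. access plum: HIT, count now 3. Cache: [kiwi(c=1) plum(c=3)]
  5. access fox: MISS. Cache: [kiwi(c=1) fox(c=1) plum(c=3)]
  6. access plum: HIT, count now 4. Cache: [kiwi(c=1) fox(c=1) plum(c=4)]
  7. access fox: HIT, count now 2. Cache: [kiwi(c=1) fox(c=2) plum(c=4)]
  8. access kiwi: HIT, count now 2. Cache: [fox(c=2) kiwi(c=2) plum(c=4)]
  9. access plum: HIT, count now 5. Cache: [fox(c=2) kiwi(c=2) plum(c=5)]
  10. access plum: HIT, count now 6. Cache: [fox(c=2) kiwi(c=2) plum(c=6)]
  11. access fox: HIT, count now 3. Cache: [kiwi(c=2) fox(c=3) plum(c=6)]
  12. access grape: MISS, evict kiwi(c=2). Cache: [grape(c=1) fox(c=3) plum(c=6)]
Total: 8 hits, 4 misses, 1 evictions

Answer: grape fox plum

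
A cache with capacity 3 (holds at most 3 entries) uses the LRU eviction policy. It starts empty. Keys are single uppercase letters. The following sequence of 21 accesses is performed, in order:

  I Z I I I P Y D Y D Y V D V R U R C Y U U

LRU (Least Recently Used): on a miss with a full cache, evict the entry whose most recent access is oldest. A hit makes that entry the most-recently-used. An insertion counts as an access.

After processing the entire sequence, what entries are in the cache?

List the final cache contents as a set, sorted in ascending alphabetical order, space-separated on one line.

LRU simulation (capacity=3):
  1. access I: MISS. Cache (LRU->MRU): [I]
  2. access Z: MISS. Cache (LRU->MRU): [I Z]
  3. access I: HIT. Cache (LRU->MRU): [Z I]
  4. access I: HIT. Cache (LRU->MRU): [Z I]
  5. access I: HIT. Cache (LRU->MRU): [Z I]
  6. access P: MISS. Cache (LRU->MRU): [Z I P]
  7. access Y: MISS, evict Z. Cache (LRU->MRU): [I P Y]
  8. access D: MISS, evict I. Cache (LRU->MRU): [P Y D]
  9. access Y: HIT. Cache (LRU->MRU): [P D Y]
  10. access D: HIT. Cache (LRU->MRU): [P Y D]
  11. access Y: HIT. Cache (LRU->MRU): [P D Y]
  12. access V: MISS, evict P. Cache (LRU->MRU): [D Y V]
  13. access D: HIT. Cache (LRU->MRU): [Y V D]
  14. access V: HIT. Cache (LRU->MRU): [Y D V]
  15. access R: MISS, evict Y. Cache (LRU->MRU): [D V R]
  16. access U: MISS, evict D. Cache (LRU->MRU): [V R U]
  17. access R: HIT. Cache (LRU->MRU): [V U R]
  18. access C: MISS, evict V. Cache (LRU->MRU): [U R C]
  19. access Y: MISS, evict U. Cache (LRU->MRU): [R C Y]
  20. access U: MISS, evict R. Cache (LRU->MRU): [C Y U]
  21. access U: HIT. Cache (LRU->MRU): [C Y U]
Total: 10 hits, 11 misses, 8 evictions

Answer: C U Y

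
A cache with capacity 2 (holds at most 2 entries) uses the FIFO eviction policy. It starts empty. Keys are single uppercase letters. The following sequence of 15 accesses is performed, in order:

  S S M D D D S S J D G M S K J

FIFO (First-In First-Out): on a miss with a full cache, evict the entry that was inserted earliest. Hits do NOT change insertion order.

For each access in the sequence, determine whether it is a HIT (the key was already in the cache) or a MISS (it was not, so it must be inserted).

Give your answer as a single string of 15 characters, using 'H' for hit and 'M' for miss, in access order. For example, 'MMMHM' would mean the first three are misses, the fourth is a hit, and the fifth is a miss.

FIFO simulation (capacity=2):
  1. access S: MISS. Cache (old->new): [S]
  2. access S: HIT. Cache (old->new): [S]
  3. access M: MISS. Cache (old->new): [S M]
  4. access D: MISS, evict S. Cache (old->new): [M D]
  5. access D: HIT. Cache (old->new): [M D]
  6. access D: HIT. Cache (old->new): [M D]
  7. access S: MISS, evict M. Cache (old->new): [D S]
  8. access S: HIT. Cache (old->new): [D S]
  9. access J: MISS, evict D. Cache (old->new): [S J]
  10. access D: MISS, evict S. Cache (old->new): [J D]
  11. access G: MISS, evict J. Cache (old->new): [D G]
  12. access M: MISS, evict D. Cache (old->new): [G M]
  13. access S: MISS, evict G. Cache (old->new): [M S]
  14. access K: MISS, evict M. Cache (old->new): [S K]
  15. access J: MISS, evict S. Cache (old->new): [K J]
Total: 4 hits, 11 misses, 9 evictions

Answer: MHMMHHMHMMMMMMM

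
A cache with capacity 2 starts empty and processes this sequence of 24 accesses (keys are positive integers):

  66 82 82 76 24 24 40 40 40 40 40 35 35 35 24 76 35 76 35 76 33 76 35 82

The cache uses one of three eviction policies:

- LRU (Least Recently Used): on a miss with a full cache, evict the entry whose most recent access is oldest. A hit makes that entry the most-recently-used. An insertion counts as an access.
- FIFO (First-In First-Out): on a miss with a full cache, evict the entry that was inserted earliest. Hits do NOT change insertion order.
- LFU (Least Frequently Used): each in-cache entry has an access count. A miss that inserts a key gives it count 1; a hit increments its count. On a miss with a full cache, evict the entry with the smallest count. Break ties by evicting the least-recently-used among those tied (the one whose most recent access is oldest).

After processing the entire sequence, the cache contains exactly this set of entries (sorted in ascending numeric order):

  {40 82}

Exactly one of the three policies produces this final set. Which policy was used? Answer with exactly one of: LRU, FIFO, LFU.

Answer: LFU

Derivation:
Simulating under each policy and comparing final sets:
  LRU: final set = {35 82} -> differs
  FIFO: final set = {35 82} -> differs
  LFU: final set = {40 82} -> MATCHES target
Only LFU produces the target set.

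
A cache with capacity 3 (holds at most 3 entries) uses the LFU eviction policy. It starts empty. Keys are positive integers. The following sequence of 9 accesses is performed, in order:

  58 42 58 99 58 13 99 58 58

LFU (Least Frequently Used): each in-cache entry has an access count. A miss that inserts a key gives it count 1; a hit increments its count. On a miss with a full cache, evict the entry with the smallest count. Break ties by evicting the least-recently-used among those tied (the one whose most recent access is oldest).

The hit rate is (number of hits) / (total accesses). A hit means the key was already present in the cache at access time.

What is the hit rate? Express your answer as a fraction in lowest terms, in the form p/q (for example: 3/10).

Answer: 5/9

Derivation:
LFU simulation (capacity=3):
  1. access 58: MISS. Cache: [58(c=1)]
  2. access 42: MISS. Cache: [58(c=1) 42(c=1)]
  3. access 58: HIT, count now 2. Cache: [42(c=1) 58(c=2)]
  4. access 99: MISS. Cache: [42(c=1) 99(c=1) 58(c=2)]
  5. access 58: HIT, count now 3. Cache: [42(c=1) 99(c=1) 58(c=3)]
  6. access 13: MISS, evict 42(c=1). Cache: [99(c=1) 13(c=1) 58(c=3)]
  7. access 99: HIT, count now 2. Cache: [13(c=1) 99(c=2) 58(c=3)]
  8. access 58: HIT, count now 4. Cache: [13(c=1) 99(c=2) 58(c=4)]
  9. access 58: HIT, count now 5. Cache: [13(c=1) 99(c=2) 58(c=5)]
Total: 5 hits, 4 misses, 1 evictions

Hit rate = 5/9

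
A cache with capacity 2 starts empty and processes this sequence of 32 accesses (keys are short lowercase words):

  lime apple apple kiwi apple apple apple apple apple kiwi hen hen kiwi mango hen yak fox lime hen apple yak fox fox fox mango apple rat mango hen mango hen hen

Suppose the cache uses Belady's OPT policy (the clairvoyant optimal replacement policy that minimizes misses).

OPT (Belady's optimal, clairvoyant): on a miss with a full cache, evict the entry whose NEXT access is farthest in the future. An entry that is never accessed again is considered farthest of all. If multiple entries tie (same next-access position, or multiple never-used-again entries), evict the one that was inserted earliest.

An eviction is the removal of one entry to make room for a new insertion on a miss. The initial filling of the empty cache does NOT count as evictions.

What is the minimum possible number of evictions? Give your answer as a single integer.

Answer: 12

Derivation:
OPT (Belady) simulation (capacity=2):
  1. access lime: MISS. Cache: [lime]
  2. access apple: MISS. Cache: [lime apple]
  3. access apple: HIT. Next use of apple: step 5. Cache: [lime apple]
  4. access kiwi: MISS, evict lime (next use: step 18). Cache: [apple kiwi]
  5. access apple: HIT. Next use of apple: step 6. Cache: [apple kiwi]
  6. access apple: HIT. Next use of apple: step 7. Cache: [apple kiwi]
  7. access apple: HIT. Next use of apple: step 8. Cache: [apple kiwi]
  8. access apple: HIT. Next use of apple: step 9. Cache: [apple kiwi]
  9. access apple: HIT. Next use of apple: step 20. Cache: [apple kiwi]
  10. access kiwi: HIT. Next use of kiwi: step 13. Cache: [apple kiwi]
  11. access hen: MISS, evict apple (next use: step 20). Cache: [kiwi hen]
  12. access hen: HIT. Next use of hen: step 15. Cache: [kiwi hen]
  13. access kiwi: HIT. Next use of kiwi: never. Cache: [kiwi hen]
  14. access mango: MISS, evict kiwi (next use: never). Cache: [hen mango]
  15. access hen: HIT. Next use of hen: step 19. Cache: [hen mango]
  16. access yak: MISS, evict mango (next use: step 25). Cache: [hen yak]
  17. access fox: MISS, evict yak (next use: step 21). Cache: [hen fox]
  18. access lime: MISS, evict fox (next use: step 22). Cache: [hen lime]
  19. access hen: HIT. Next use of hen: step 29. Cache: [hen lime]
  20. access apple: MISS, evict lime (next use: never). Cache: [hen apple]
  21. access yak: MISS, evict hen (next use: step 29). Cache: [apple yak]
  22. access fox: MISS, evict yak (next use: never). Cache: [apple fox]
  23. access fox: HIT. Next use of fox: step 24. Cache: [apple fox]
  24. access fox: HIT. Next use of fox: never. Cache: [apple fox]
  25. access mango: MISS, evict fox (next use: never). Cache: [apple mango]
  26. access apple: HIT. Next use of apple: never. Cache: [apple mango]
  27. access rat: MISS, evict apple (next use: never). Cache: [mango rat]
  28. access mango: HIT. Next use of mango: step 30. Cache: [mango rat]
  29. access hen: MISS, evict rat (next use: never). Cache: [mango hen]
  30. access mango: HIT. Next use of mango: never. Cache: [mango hen]
  31. access hen: HIT. Next use of hen: step 32. Cache: [mango hen]
  32. access hen: HIT. Next use of hen: never. Cache: [mango hen]
Total: 18 hits, 14 misses, 12 evictions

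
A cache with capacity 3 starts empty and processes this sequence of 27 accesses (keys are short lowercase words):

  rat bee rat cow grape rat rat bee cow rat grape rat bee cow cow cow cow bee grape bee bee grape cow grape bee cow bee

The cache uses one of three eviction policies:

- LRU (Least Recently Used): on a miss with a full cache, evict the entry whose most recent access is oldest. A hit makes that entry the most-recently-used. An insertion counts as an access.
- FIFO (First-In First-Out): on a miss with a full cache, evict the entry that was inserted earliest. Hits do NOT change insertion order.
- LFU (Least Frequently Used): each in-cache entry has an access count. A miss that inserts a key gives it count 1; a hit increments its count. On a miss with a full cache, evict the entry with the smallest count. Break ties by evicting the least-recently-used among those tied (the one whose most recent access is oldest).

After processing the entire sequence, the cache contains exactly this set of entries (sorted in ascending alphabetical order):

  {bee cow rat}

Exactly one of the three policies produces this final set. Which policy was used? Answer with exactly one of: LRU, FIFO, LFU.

Simulating under each policy and comparing final sets:
  LRU: final set = {bee cow grape} -> differs
  FIFO: final set = {bee cow grape} -> differs
  LFU: final set = {bee cow rat} -> MATCHES target
Only LFU produces the target set.

Answer: LFU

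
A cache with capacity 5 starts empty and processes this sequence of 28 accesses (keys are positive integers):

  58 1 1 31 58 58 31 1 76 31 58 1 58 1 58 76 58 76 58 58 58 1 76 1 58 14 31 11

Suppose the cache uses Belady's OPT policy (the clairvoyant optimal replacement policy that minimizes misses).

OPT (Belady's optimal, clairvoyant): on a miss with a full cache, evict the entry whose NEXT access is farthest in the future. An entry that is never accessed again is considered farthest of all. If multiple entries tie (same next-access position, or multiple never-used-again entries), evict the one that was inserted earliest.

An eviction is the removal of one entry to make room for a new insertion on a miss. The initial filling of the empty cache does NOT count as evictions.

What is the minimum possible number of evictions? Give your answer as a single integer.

OPT (Belady) simulation (capacity=5):
  1. access 58: MISS. Cache: [58]
  2. access 1: MISS. Cache: [58 1]
  3. access 1: HIT. Next use of 1: step 8. Cache: [58 1]
  4. access 31: MISS. Cache: [58 1 31]
  5. access 58: HIT. Next use of 58: step 6. Cache: [58 1 31]
  6. access 58: HIT. Next use of 58: step 11. Cache: [58 1 31]
  7. access 31: HIT. Next use of 31: step 10. Cache: [58 1 31]
  8. access 1: HIT. Next use of 1: step 12. Cache: [58 1 31]
  9. access 76: MISS. Cache: [58 1 31 76]
  10. access 31: HIT. Next use of 31: step 27. Cache: [58 1 31 76]
  11. access 58: HIT. Next use of 58: step 13. Cache: [58 1 31 76]
  12. access 1: HIT. Next use of 1: step 14. Cache: [58 1 31 76]
  13. access 58: HIT. Next use of 58: step 15. Cache: [58 1 31 76]
  14. access 1: HIT. Next use of 1: step 22. Cache: [58 1 31 76]
  15. access 58: HIT. Next use of 58: step 17. Cache: [58 1 31 76]
  16. access 76: HIT. Next use of 76: step 18. Cache: [58 1 31 76]
  17. access 58: HIT. Next use of 58: step 19. Cache: [58 1 31 76]
  18. access 76: HIT. Next use of 76: step 23. Cache: [58 1 31 76]
  19. access 58: HIT. Next use of 58: step 20. Cache: [58 1 31 76]
  20. access 58: HIT. Next use of 58: step 21. Cache: [58 1 31 76]
  21. access 58: HIT. Next use of 58: step 25. Cache: [58 1 31 76]
  22. access 1: HIT. Next use of 1: step 24. Cache: [58 1 31 76]
  23. access 76: HIT. Next use of 76: never. Cache: [58 1 31 76]
  24. access 1: HIT. Next use of 1: never. Cache: [58 1 31 76]
  25. access 58: HIT. Next use of 58: never. Cache: [58 1 31 76]
  26. access 14: MISS. Cache: [58 1 31 76 14]
  27. access 31: HIT. Next use of 31: never. Cache: [58 1 31 76 14]
  28. access 11: MISS, evict 58 (next use: never). Cache: [1 31 76 14 11]
Total: 22 hits, 6 misses, 1 evictions

Answer: 1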